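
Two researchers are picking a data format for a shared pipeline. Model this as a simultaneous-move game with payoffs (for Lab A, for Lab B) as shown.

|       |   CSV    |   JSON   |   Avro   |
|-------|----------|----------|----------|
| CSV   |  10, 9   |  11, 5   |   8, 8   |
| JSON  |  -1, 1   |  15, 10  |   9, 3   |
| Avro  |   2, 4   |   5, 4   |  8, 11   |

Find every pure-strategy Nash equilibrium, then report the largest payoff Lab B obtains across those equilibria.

Both CSV is a pure NE (Lab A: 10 ≥ 2; Lab B: 9 ≥ 8). Lab B gets 9.
Both JSON is a pure NE (Lab A: 15 ≥ 11; Lab B: 10 ≥ 3). Lab B gets 10.
Every other cell has a profitable deviation for at least one player. Highest of {9, 10} is 10.

10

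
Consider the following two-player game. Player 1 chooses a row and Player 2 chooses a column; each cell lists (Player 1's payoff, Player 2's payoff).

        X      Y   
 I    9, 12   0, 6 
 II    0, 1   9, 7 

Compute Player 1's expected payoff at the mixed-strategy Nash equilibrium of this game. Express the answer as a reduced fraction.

9/2

Player 2 mixes with probability q on X, chosen so Player 1 is indifferent: 9q + 0(1−q) = 0q + 9(1−q) gives q = 1/2.
Player 1's expected payoff (from either row, since indifferent) is 9·1/2 + 0·1/2 = 9/2.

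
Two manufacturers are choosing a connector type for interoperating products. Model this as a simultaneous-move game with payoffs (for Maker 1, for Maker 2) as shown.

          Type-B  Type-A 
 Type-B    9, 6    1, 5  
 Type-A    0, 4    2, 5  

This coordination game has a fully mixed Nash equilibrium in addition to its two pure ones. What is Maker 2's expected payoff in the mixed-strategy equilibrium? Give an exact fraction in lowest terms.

Maker 1 mixes with probability p on Type-B, chosen so Maker 2 is indifferent: 6p + 4(1−p) = 5p + 5(1−p) gives p = 1/2.
Maker 2's expected payoff is 6·1/2 + 4·1/2 = 5.

5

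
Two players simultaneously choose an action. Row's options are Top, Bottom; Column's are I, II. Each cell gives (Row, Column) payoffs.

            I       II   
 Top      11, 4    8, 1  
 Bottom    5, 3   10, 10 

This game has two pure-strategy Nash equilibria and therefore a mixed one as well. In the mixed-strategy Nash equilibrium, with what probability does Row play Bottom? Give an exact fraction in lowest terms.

Row's mix p on Top must make Column indifferent between I and II.
Column's payoff from I: 4p + 3(1−p). From II: 1p + 10(1−p).
Set equal: 3p = 7(1−p) → p = 7/10.
Probability on Bottom is 1 − 7/10 = 3/10.

3/10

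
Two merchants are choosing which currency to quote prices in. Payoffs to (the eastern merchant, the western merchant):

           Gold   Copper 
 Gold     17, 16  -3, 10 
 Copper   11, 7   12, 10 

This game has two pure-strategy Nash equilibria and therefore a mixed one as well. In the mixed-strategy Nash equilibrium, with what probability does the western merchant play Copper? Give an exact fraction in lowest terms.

2/7

The western merchant's mix q on Gold must make the eastern merchant indifferent between Gold and Copper.
The eastern merchant's payoff from Gold: 17q + (-3)(1−q). From Copper: 11q + 12(1−q).
Set equal: 6q = 15(1−q) → q = 15/21 = 5/7.
Probability on Copper is 1 − 5/7 = 2/7.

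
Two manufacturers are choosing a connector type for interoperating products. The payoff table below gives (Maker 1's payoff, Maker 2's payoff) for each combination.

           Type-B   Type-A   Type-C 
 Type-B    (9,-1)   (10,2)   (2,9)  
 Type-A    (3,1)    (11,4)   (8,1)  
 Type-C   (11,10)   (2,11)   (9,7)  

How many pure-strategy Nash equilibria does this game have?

1

Both Type-A: Maker 1 gets 11 (best alternative 10); Maker 2 gets 4 (best alternative 1). Neither deviates — NE.
Both Type-B is not a NE: Maker 1 would switch to Type-C (11 > 9).
No other cell survives both best-response checks, so there is 1 pure NE.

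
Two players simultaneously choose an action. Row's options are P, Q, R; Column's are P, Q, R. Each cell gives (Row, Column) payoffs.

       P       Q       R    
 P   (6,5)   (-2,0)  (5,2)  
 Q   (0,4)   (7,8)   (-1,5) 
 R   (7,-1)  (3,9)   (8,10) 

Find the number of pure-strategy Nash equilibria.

2

Both Q: Row gets 7 (best alternative 3); Column gets 8 (best alternative 5). Neither deviates — NE.
Both R: Row gets 8 (best alternative 5); Column gets 10 (best alternative 9). Neither deviates — NE.
Both P is not a NE: Row would switch to R (7 > 6).
No other cell survives both best-response checks, so there are 2 pure NE.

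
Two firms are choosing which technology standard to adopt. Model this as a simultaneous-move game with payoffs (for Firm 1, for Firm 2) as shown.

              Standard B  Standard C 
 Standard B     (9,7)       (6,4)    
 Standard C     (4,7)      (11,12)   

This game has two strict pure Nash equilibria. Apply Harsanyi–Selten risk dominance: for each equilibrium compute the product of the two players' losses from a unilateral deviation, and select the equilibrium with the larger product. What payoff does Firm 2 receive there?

12

At both Standard B: Firm 1 loses 9 − 4 = 5 by deviating; Firm 2 loses 7 − 4 = 3. Product = 5·3 = 15.
At both Standard C: Firm 1 loses 11 − 6 = 5 by deviating; Firm 2 loses 12 − 7 = 5. Product = 5·5 = 25.
25 > 15, so both Standard C is risk-dominant. Firm 2's payoff there is 12.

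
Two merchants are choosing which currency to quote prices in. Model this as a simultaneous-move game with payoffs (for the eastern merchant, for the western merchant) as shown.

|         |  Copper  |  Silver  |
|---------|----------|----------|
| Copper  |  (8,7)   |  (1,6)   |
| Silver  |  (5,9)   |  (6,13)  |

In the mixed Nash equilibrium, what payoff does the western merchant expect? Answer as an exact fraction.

37/5

The eastern merchant mixes with probability p on Copper, chosen so the western merchant is indifferent: 7p + 9(1−p) = 6p + 13(1−p) gives p = 4/5.
The western merchant's expected payoff is 7·4/5 + 9·1/5 = 37/5.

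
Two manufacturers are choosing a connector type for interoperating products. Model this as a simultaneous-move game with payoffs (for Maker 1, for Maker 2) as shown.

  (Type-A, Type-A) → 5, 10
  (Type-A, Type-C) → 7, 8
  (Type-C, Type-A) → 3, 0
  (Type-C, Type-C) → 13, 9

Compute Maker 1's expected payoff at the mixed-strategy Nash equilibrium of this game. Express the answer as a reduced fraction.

11/2

Maker 2 mixes with probability q on Type-A, chosen so Maker 1 is indifferent: 5q + 7(1−q) = 3q + 13(1−q) gives q = 3/4.
Maker 1's expected payoff (from either row, since indifferent) is 5·3/4 + 7·1/4 = 11/2.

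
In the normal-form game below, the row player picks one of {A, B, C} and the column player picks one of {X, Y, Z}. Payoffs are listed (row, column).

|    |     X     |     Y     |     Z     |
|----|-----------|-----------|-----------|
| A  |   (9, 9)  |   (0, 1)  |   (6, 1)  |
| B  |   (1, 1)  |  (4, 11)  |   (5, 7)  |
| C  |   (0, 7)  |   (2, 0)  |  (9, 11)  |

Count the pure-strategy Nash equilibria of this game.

3

(A, X): the row player gets 9 (best alternative 1); the column player gets 9 (best alternative 1). Neither deviates — NE.
(B, Y): the row player gets 4 (best alternative 2); the column player gets 11 (best alternative 7). Neither deviates — NE.
(C, Z): the row player gets 9 (best alternative 6); the column player gets 11 (best alternative 7). Neither deviates — NE.
(B, Z) is not a NE: the row player would switch to C (9 > 5).
No other cell survives both best-response checks, so there are 3 pure NE.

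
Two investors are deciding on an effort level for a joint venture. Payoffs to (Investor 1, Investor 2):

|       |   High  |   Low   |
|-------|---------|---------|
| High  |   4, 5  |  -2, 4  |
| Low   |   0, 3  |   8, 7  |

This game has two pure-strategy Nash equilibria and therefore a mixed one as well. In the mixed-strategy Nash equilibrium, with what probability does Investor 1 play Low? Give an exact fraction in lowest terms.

Investor 1's mix p on High must make Investor 2 indifferent between High and Low.
Investor 2's payoff from High: 5p + 3(1−p). From Low: 4p + 7(1−p).
Set equal: 1p = 4(1−p) → p = 4/5.
Probability on Low is 1 − 4/5 = 1/5.

1/5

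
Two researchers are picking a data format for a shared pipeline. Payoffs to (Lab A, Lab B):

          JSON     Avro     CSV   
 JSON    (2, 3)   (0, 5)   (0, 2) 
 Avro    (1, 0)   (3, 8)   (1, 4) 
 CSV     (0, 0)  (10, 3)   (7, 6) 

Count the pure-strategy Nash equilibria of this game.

1

Both CSV: Lab A gets 7 (best alternative 1); Lab B gets 6 (best alternative 3). Neither deviates — NE.
Both JSON is not a NE: Lab B would switch to Avro (5 > 3).
No other cell survives both best-response checks, so there is 1 pure NE.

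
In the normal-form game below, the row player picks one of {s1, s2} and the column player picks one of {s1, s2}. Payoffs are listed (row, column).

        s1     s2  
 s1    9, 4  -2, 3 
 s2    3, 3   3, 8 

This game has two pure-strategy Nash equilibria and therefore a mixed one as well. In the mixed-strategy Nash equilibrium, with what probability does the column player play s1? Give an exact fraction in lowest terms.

The column player's mix q on s1 must make the row player indifferent between s1 and s2.
The row player's payoff from s1: 9q + (-2)(1−q). From s2: 3q + 3(1−q).
Set equal: 6q = 5(1−q) → q = 5/11.

5/11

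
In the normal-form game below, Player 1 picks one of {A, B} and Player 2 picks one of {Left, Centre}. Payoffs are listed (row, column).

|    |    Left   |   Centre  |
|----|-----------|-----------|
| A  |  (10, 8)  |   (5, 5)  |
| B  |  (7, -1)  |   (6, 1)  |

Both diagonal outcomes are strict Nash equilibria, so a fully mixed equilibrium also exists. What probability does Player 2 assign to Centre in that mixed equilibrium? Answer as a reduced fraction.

3/4

Player 2's mix q on Left must make Player 1 indifferent between A and B.
Player 1's payoff from A: 10q + 5(1−q). From B: 7q + 6(1−q).
Set equal: 3q = 1(1−q) → q = 1/4.
Probability on Centre is 1 − 1/4 = 3/4.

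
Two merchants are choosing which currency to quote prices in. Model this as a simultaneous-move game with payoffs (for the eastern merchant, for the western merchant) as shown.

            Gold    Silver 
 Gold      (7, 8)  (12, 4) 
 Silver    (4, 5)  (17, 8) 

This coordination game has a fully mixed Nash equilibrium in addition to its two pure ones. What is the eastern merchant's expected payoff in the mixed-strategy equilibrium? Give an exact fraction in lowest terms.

71/8

The western merchant mixes with probability q on Gold, chosen so the eastern merchant is indifferent: 7q + 12(1−q) = 4q + 17(1−q) gives q = 5/8.
The eastern merchant's expected payoff (from either row, since indifferent) is 7·5/8 + 12·3/8 = 71/8.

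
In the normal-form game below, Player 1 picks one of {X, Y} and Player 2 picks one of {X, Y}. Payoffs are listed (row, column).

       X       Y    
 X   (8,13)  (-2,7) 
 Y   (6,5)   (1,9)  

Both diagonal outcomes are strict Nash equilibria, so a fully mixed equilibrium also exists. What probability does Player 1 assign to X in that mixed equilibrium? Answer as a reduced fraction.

2/5

Player 1's mix p on X must make Player 2 indifferent between X and Y.
Player 2's payoff from X: 13p + 5(1−p). From Y: 7p + 9(1−p).
Set equal: 6p = 4(1−p) → p = 4/10 = 2/5.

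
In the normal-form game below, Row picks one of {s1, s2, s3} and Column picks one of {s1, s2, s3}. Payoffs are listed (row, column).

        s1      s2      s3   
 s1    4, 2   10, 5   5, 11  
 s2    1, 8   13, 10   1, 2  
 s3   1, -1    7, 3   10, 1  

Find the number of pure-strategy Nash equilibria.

Both s2: Row gets 13 (best alternative 10); Column gets 10 (best alternative 8). Neither deviates — NE.
Both s3 is not a NE: Column would switch to s2 (3 > 1).
No other cell survives both best-response checks, so there is 1 pure NE.

1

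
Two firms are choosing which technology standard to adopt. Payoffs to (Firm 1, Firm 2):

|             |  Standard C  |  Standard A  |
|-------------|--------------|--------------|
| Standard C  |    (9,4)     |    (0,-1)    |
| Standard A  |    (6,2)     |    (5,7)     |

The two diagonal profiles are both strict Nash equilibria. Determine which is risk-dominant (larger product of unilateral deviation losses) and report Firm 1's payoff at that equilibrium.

At both Standard C: Firm 1 loses 9 − 6 = 3 by deviating; Firm 2 loses 4 − (-1) = 5. Product = 3·5 = 15.
At both Standard A: Firm 1 loses 5 − 0 = 5 by deviating; Firm 2 loses 7 − 2 = 5. Product = 5·5 = 25.
25 > 15, so both Standard A is risk-dominant. Firm 1's payoff there is 5.

5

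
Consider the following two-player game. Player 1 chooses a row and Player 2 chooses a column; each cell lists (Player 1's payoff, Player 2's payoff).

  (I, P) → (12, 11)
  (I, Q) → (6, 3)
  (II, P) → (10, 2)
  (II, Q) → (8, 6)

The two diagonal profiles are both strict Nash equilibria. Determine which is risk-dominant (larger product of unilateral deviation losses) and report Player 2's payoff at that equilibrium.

At (I, P): Player 1 loses 12 − 10 = 2 by deviating; Player 2 loses 11 − 3 = 8. Product = 2·8 = 16.
At (II, Q): Player 1 loses 8 − 6 = 2 by deviating; Player 2 loses 6 − 2 = 4. Product = 2·4 = 8.
16 > 8, so (I, P) is risk-dominant. Player 2's payoff there is 11.

11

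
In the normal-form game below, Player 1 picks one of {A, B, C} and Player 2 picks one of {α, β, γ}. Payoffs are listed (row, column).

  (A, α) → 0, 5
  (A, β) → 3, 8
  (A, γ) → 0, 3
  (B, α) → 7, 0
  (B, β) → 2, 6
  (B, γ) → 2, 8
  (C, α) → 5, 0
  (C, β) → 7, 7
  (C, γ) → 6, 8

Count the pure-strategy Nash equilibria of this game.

1

(C, γ): Player 1 gets 6 (best alternative 2); Player 2 gets 8 (best alternative 7). Neither deviates — NE.
(B, β) is not a NE: Player 1 would switch to C (7 > 2).
No other cell survives both best-response checks, so there is 1 pure NE.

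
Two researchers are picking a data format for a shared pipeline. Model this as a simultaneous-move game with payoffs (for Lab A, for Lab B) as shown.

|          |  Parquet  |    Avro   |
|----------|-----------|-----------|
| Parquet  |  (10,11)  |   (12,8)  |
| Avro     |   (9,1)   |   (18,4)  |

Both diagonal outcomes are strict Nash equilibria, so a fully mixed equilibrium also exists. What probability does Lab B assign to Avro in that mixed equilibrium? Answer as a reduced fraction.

Lab B's mix q on Parquet must make Lab A indifferent between Parquet and Avro.
Lab A's payoff from Parquet: 10q + 12(1−q). From Avro: 9q + 18(1−q).
Set equal: 1q = 6(1−q) → q = 6/7.
Probability on Avro is 1 − 6/7 = 1/7.

1/7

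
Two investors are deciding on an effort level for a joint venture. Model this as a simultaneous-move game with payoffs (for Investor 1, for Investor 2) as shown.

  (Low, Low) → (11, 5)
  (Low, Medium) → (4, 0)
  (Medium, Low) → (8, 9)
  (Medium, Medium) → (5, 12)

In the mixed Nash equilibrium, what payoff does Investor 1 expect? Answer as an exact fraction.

23/4

Investor 2 mixes with probability q on Low, chosen so Investor 1 is indifferent: 11q + 4(1−q) = 8q + 5(1−q) gives q = 1/4.
Investor 1's expected payoff (from either row, since indifferent) is 11·1/4 + 4·3/4 = 23/4.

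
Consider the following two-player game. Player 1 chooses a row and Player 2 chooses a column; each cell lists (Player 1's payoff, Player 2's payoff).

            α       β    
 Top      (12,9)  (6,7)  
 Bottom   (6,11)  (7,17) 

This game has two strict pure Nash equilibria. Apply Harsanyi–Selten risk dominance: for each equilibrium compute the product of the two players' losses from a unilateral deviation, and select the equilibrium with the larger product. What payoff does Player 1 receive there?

At (Top, α): Player 1 loses 12 − 6 = 6 by deviating; Player 2 loses 9 − 7 = 2. Product = 6·2 = 12.
At (Bottom, β): Player 1 loses 7 − 6 = 1 by deviating; Player 2 loses 17 − 11 = 6. Product = 1·6 = 6.
12 > 6, so (Top, α) is risk-dominant. Player 1's payoff there is 12.

12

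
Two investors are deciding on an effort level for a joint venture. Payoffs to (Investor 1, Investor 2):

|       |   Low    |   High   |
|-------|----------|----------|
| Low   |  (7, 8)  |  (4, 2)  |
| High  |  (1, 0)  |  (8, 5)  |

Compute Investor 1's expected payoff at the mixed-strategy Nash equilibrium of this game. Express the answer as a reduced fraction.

Investor 2 mixes with probability q on Low, chosen so Investor 1 is indifferent: 7q + 4(1−q) = 1q + 8(1−q) gives q = 2/5.
Investor 1's expected payoff (from either row, since indifferent) is 7·2/5 + 4·3/5 = 26/5.

26/5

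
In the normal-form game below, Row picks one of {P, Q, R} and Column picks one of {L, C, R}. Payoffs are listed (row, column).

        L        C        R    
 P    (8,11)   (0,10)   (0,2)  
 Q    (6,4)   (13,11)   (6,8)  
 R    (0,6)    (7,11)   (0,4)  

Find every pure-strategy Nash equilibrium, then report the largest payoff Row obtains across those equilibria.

13

(P, L) is a pure NE (Row: 8 ≥ 6; Column: 11 ≥ 10). Row gets 8.
(Q, C) is a pure NE (Row: 13 ≥ 7; Column: 11 ≥ 8). Row gets 13.
Every other cell has a profitable deviation for at least one player. Highest of {8, 13} is 13.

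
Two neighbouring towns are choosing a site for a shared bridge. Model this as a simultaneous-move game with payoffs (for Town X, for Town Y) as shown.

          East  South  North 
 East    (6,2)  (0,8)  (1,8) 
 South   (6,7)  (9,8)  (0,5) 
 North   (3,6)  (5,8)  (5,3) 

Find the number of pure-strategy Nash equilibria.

Both South: Town X gets 9 (best alternative 5); Town Y gets 8 (best alternative 7). Neither deviates — NE.
Both North is not a NE: Town Y would switch to South (8 > 3).
No other cell survives both best-response checks, so there is 1 pure NE.

1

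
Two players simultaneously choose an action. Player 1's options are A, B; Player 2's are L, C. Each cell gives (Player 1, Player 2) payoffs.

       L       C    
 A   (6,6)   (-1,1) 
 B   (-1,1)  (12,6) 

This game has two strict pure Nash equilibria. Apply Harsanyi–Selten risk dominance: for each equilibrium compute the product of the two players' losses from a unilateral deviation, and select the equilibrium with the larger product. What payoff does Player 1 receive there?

At (A, L): Player 1 loses 6 − (-1) = 7 by deviating; Player 2 loses 6 − 1 = 5. Product = 7·5 = 35.
At (B, C): Player 1 loses 12 − (-1) = 13 by deviating; Player 2 loses 6 − 1 = 5. Product = 13·5 = 65.
65 > 35, so (B, C) is risk-dominant. Player 1's payoff there is 12.

12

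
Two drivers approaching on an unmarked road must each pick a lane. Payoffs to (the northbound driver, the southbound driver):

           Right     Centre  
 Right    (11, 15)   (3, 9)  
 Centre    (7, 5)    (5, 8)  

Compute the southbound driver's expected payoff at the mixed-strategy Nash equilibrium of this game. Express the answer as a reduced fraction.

The northbound driver mixes with probability p on Right, chosen so the southbound driver is indifferent: 15p + 5(1−p) = 9p + 8(1−p) gives p = 1/3.
The southbound driver's expected payoff is 15·1/3 + 5·2/3 = 25/3.

25/3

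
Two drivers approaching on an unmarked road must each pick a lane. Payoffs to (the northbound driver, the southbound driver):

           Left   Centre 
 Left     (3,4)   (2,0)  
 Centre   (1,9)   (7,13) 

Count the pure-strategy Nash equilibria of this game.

2

Both Left: the northbound driver gets 3 (best alternative 1); the southbound driver gets 4 (best alternative 0). Neither deviates — NE.
Both Centre: the northbound driver gets 7 (best alternative 2); the southbound driver gets 13 (best alternative 9). Neither deviates — NE.
(Left, Centre) is not a NE: the northbound driver would switch to Centre (7 > 2).
No other cell survives both best-response checks, so there are 2 pure NE.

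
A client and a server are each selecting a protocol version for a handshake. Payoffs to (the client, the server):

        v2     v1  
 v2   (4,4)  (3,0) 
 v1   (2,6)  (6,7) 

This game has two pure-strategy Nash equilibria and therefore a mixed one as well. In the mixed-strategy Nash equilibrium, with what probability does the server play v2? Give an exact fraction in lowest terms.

The server's mix q on v2 must make the client indifferent between v2 and v1.
The client's payoff from v2: 4q + 3(1−q). From v1: 2q + 6(1−q).
Set equal: 2q = 3(1−q) → q = 3/5.

3/5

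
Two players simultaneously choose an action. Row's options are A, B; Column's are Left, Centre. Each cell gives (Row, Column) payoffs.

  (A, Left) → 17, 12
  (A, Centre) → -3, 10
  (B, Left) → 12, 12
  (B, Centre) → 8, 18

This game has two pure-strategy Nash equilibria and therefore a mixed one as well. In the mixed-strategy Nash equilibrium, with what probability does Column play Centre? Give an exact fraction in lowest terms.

5/16

Column's mix q on Left must make Row indifferent between A and B.
Row's payoff from A: 17q + (-3)(1−q). From B: 12q + 8(1−q).
Set equal: 5q = 11(1−q) → q = 11/16.
Probability on Centre is 1 − 11/16 = 5/16.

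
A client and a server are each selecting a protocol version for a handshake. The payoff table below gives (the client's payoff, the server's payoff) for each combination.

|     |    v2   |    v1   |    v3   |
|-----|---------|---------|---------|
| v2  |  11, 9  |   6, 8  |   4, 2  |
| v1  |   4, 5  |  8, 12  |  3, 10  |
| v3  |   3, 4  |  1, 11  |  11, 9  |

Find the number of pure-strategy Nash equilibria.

2

Both v2: the client gets 11 (best alternative 4); the server gets 9 (best alternative 8). Neither deviates — NE.
Both v1: the client gets 8 (best alternative 6); the server gets 12 (best alternative 10). Neither deviates — NE.
Both v3 is not a NE: the server would switch to v1 (11 > 9).
No other cell survives both best-response checks, so there are 2 pure NE.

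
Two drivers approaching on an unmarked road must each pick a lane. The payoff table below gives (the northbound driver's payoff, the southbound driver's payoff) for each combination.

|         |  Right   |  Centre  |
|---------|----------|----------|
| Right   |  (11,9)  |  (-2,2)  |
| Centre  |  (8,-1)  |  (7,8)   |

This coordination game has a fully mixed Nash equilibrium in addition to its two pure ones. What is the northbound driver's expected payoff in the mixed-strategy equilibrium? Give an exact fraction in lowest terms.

31/4

The southbound driver mixes with probability q on Right, chosen so the northbound driver is indifferent: 11q + (-2)(1−q) = 8q + 7(1−q) gives q = 3/4.
The northbound driver's expected payoff (from either row, since indifferent) is 11·3/4 + (-2)·1/4 = 31/4.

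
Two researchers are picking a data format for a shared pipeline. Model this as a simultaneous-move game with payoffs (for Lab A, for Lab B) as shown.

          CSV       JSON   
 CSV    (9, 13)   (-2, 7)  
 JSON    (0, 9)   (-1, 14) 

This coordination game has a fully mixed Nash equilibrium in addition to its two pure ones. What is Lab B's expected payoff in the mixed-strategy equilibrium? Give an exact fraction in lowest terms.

119/11

Lab A mixes with probability p on CSV, chosen so Lab B is indifferent: 13p + 9(1−p) = 7p + 14(1−p) gives p = 5/11.
Lab B's expected payoff is 13·5/11 + 9·6/11 = 119/11.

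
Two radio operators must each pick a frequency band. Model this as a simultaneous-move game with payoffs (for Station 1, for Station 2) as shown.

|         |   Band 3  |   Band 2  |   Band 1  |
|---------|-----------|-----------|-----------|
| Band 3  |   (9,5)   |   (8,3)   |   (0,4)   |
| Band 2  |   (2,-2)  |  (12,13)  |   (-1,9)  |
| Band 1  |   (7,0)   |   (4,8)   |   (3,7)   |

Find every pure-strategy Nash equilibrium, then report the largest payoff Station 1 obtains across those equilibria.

12

Both Band 3 is a pure NE (Station 1: 9 ≥ 7; Station 2: 5 ≥ 4). Station 1 gets 9.
Both Band 2 is a pure NE (Station 1: 12 ≥ 8; Station 2: 13 ≥ 9). Station 1 gets 12.
Every other cell has a profitable deviation for at least one player. Highest of {9, 12} is 12.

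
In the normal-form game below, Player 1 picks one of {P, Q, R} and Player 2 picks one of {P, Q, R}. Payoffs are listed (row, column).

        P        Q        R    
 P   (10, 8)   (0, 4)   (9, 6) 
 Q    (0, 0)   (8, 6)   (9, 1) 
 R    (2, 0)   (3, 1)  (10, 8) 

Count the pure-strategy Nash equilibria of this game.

3

Both P: Player 1 gets 10 (best alternative 2); Player 2 gets 8 (best alternative 6). Neither deviates — NE.
Both Q: Player 1 gets 8 (best alternative 3); Player 2 gets 6 (best alternative 1). Neither deviates — NE.
Both R: Player 1 gets 10 (best alternative 9); Player 2 gets 8 (best alternative 1). Neither deviates — NE.
(P, Q) is not a NE: Player 1 would switch to Q (8 > 0).
No other cell survives both best-response checks, so there are 3 pure NE.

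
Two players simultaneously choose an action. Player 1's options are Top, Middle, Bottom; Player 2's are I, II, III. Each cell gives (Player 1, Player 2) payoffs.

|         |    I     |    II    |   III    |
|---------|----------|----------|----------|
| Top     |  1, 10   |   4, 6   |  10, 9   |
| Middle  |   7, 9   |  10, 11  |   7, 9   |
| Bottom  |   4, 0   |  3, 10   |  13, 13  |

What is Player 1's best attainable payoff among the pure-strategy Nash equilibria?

(Middle, II) is a pure NE (Player 1: 10 ≥ 4; Player 2: 11 ≥ 9). Player 1 gets 10.
(Bottom, III) is a pure NE (Player 1: 13 ≥ 10; Player 2: 13 ≥ 10). Player 1 gets 13.
Every other cell has a profitable deviation for at least one player. Highest of {10, 13} is 13.

13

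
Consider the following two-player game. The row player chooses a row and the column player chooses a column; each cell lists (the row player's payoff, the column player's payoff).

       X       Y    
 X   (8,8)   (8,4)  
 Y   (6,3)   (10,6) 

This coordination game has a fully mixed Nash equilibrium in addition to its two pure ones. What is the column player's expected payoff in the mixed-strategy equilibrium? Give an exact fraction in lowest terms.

36/7

The row player mixes with probability p on X, chosen so the column player is indifferent: 8p + 3(1−p) = 4p + 6(1−p) gives p = 3/7.
The column player's expected payoff is 8·3/7 + 3·4/7 = 36/7.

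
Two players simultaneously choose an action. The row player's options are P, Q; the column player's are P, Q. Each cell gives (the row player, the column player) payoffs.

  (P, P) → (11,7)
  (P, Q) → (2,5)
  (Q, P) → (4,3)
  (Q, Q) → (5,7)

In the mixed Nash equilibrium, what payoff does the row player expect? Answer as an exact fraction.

47/10

The column player mixes with probability q on P, chosen so the row player is indifferent: 11q + 2(1−q) = 4q + 5(1−q) gives q = 3/10.
The row player's expected payoff (from either row, since indifferent) is 11·3/10 + 2·7/10 = 47/10.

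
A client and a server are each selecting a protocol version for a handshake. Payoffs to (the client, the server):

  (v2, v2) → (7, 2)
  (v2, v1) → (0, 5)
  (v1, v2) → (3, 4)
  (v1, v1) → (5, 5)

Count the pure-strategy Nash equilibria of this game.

Both v1: the client gets 5 (best alternative 0); the server gets 5 (best alternative 4). Neither deviates — NE.
Both v2 is not a NE: the server would switch to v1 (5 > 2).
No other cell survives both best-response checks, so there is 1 pure NE.

1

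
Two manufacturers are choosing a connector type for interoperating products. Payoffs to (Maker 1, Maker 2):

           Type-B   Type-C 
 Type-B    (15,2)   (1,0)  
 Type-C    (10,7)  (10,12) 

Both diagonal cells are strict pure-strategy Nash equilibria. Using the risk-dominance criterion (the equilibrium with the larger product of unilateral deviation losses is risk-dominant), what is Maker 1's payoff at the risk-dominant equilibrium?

At both Type-B: Maker 1 loses 15 − 10 = 5 by deviating; Maker 2 loses 2 − 0 = 2. Product = 5·2 = 10.
At both Type-C: Maker 1 loses 10 − 1 = 9 by deviating; Maker 2 loses 12 − 7 = 5. Product = 9·5 = 45.
45 > 10, so both Type-C is risk-dominant. Maker 1's payoff there is 10.

10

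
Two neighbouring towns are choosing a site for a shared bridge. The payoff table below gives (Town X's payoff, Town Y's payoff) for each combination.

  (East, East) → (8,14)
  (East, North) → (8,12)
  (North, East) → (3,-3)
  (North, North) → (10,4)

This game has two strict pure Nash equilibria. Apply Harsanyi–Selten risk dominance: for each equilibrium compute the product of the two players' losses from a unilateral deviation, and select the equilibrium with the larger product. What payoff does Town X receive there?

10

At both East: Town X loses 8 − 3 = 5 by deviating; Town Y loses 14 − 12 = 2. Product = 5·2 = 10.
At both North: Town X loses 10 − 8 = 2 by deviating; Town Y loses 4 − (-3) = 7. Product = 2·7 = 14.
14 > 10, so both North is risk-dominant. Town X's payoff there is 10.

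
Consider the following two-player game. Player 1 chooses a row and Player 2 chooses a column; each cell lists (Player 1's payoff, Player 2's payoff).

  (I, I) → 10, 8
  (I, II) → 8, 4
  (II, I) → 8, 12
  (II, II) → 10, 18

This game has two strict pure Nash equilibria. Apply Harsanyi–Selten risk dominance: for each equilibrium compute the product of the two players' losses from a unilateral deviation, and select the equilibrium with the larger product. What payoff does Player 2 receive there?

At both I: Player 1 loses 10 − 8 = 2 by deviating; Player 2 loses 8 − 4 = 4. Product = 2·4 = 8.
At both II: Player 1 loses 10 − 8 = 2 by deviating; Player 2 loses 18 − 12 = 6. Product = 2·6 = 12.
12 > 8, so both II is risk-dominant. Player 2's payoff there is 18.

18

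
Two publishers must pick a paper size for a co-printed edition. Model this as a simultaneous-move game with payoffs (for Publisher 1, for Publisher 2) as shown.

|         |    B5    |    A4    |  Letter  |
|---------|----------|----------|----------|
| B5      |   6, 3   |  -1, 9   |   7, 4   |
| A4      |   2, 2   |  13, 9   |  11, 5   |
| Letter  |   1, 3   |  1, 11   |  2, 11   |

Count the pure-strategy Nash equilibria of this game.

1

Both A4: Publisher 1 gets 13 (best alternative 1); Publisher 2 gets 9 (best alternative 5). Neither deviates — NE.
Both Letter is not a NE: Publisher 1 would switch to A4 (11 > 2).
No other cell survives both best-response checks, so there is 1 pure NE.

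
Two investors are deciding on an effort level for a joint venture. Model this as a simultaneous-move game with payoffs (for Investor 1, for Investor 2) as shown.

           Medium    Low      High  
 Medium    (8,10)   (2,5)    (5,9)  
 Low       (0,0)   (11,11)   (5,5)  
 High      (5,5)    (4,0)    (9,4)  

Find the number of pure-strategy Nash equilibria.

2

Both Medium: Investor 1 gets 8 (best alternative 5); Investor 2 gets 10 (best alternative 9). Neither deviates — NE.
Both Low: Investor 1 gets 11 (best alternative 4); Investor 2 gets 11 (best alternative 5). Neither deviates — NE.
Both High is not a NE: Investor 2 would switch to Medium (5 > 4).
No other cell survives both best-response checks, so there are 2 pure NE.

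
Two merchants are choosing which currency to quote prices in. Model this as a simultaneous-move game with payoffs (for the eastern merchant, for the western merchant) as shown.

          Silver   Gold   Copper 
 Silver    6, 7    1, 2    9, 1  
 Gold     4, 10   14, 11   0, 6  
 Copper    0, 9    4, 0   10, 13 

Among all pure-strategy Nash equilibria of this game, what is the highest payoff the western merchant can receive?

Both Silver is a pure NE (the eastern merchant: 6 ≥ 4; the western merchant: 7 ≥ 2). The western merchant gets 7.
Both Gold is a pure NE (the eastern merchant: 14 ≥ 4; the western merchant: 11 ≥ 10). The western merchant gets 11.
Both Copper is a pure NE (the eastern merchant: 10 ≥ 9; the western merchant: 13 ≥ 9). The western merchant gets 13.
Every other cell has a profitable deviation for at least one player. Highest of {7, 11, 13} is 13.

13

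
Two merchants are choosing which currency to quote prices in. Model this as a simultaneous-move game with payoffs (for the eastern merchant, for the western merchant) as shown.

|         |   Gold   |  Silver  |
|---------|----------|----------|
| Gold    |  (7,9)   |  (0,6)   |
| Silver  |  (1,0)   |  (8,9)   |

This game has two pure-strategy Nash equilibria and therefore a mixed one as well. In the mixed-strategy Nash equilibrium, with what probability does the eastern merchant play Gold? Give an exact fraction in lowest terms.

3/4

The eastern merchant's mix p on Gold must make the western merchant indifferent between Gold and Silver.
The western merchant's payoff from Gold: 9p + 0(1−p). From Silver: 6p + 9(1−p).
Set equal: 3p = 9(1−p) → p = 9/12 = 3/4.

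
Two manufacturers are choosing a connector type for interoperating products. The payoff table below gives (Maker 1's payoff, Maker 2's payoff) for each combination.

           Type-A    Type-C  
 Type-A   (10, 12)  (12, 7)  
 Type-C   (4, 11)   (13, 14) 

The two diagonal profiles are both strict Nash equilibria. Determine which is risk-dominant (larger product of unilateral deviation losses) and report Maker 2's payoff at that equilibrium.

At both Type-A: Maker 1 loses 10 − 4 = 6 by deviating; Maker 2 loses 12 − 7 = 5. Product = 6·5 = 30.
At both Type-C: Maker 1 loses 13 − 12 = 1 by deviating; Maker 2 loses 14 − 11 = 3. Product = 1·3 = 3.
30 > 3, so both Type-A is risk-dominant. Maker 2's payoff there is 12.

12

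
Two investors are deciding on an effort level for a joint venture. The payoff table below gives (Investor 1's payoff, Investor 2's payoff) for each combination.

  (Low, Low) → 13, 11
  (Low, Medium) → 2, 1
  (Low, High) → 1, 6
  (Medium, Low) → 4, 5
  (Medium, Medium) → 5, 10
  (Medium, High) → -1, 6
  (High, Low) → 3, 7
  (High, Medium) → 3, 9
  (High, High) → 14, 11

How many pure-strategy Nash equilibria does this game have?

Both Low: Investor 1 gets 13 (best alternative 4); Investor 2 gets 11 (best alternative 6). Neither deviates — NE.
Both Medium: Investor 1 gets 5 (best alternative 3); Investor 2 gets 10 (best alternative 6). Neither deviates — NE.
Both High: Investor 1 gets 14 (best alternative 1); Investor 2 gets 11 (best alternative 9). Neither deviates — NE.
(Low, High) is not a NE: Investor 1 would switch to High (14 > 1).
No other cell survives both best-response checks, so there are 3 pure NE.

3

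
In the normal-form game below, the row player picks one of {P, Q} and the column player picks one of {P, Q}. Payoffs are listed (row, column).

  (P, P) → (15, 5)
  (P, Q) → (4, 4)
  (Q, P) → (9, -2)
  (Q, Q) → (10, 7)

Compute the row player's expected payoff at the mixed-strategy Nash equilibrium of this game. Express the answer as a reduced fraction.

19/2

The column player mixes with probability q on P, chosen so the row player is indifferent: 15q + 4(1−q) = 9q + 10(1−q) gives q = 1/2.
The row player's expected payoff (from either row, since indifferent) is 15·1/2 + 4·1/2 = 19/2.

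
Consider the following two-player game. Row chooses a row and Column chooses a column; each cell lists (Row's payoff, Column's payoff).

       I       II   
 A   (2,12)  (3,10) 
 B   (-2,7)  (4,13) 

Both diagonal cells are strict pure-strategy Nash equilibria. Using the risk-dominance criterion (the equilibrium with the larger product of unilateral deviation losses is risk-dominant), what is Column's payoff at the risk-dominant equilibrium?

At (A, I): Row loses 2 − (-2) = 4 by deviating; Column loses 12 − 10 = 2. Product = 4·2 = 8.
At (B, II): Row loses 4 − 3 = 1 by deviating; Column loses 13 − 7 = 6. Product = 1·6 = 6.
8 > 6, so (A, I) is risk-dominant. Column's payoff there is 12.

12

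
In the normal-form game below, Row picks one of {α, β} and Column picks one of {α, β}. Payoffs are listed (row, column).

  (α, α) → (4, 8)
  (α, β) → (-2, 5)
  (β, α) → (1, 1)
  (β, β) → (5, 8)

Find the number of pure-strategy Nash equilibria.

Both α: Row gets 4 (best alternative 1); Column gets 8 (best alternative 5). Neither deviates — NE.
Both β: Row gets 5 (best alternative -2); Column gets 8 (best alternative 1). Neither deviates — NE.
(β, α) is not a NE: Row would switch to α (4 > 1).
No other cell survives both best-response checks, so there are 2 pure NE.

2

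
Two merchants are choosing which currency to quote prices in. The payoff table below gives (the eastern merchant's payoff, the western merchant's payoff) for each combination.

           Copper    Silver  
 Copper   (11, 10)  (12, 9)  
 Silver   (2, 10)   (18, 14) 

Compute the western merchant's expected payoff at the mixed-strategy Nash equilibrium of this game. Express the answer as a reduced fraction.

10

The eastern merchant mixes with probability p on Copper, chosen so the western merchant is indifferent: 10p + 10(1−p) = 9p + 14(1−p) gives p = 4/5.
The western merchant's expected payoff is 10·4/5 + 10·1/5 = 10.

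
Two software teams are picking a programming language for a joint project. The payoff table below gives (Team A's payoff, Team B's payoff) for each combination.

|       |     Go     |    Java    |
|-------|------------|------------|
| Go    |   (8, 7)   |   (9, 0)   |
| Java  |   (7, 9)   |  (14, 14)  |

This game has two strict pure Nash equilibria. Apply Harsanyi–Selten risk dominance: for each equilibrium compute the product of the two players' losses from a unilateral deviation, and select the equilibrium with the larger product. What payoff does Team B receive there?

At both Go: Team A loses 8 − 7 = 1 by deviating; Team B loses 7 − 0 = 7. Product = 1·7 = 7.
At both Java: Team A loses 14 − 9 = 5 by deviating; Team B loses 14 − 9 = 5. Product = 5·5 = 25.
25 > 7, so both Java is risk-dominant. Team B's payoff there is 14.

14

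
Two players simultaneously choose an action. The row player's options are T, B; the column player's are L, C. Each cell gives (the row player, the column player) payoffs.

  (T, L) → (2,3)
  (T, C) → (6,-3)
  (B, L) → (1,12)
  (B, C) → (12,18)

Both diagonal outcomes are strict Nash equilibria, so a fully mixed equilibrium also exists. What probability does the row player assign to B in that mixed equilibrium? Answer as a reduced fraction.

1/2

The row player's mix p on T must make the column player indifferent between L and C.
The column player's payoff from L: 3p + 12(1−p). From C: (-3)p + 18(1−p).
Set equal: 6p = 6(1−p) → p = 6/12 = 1/2.
Probability on B is 1 − 1/2 = 1/2.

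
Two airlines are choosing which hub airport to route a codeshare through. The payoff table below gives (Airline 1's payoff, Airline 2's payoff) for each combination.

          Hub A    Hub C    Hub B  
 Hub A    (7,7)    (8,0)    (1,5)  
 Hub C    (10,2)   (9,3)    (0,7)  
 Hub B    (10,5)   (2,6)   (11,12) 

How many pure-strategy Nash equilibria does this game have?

Both Hub B: Airline 1 gets 11 (best alternative 1); Airline 2 gets 12 (best alternative 6). Neither deviates — NE.
Both Hub C is not a NE: Airline 2 would switch to Hub B (7 > 3).
No other cell survives both best-response checks, so there is 1 pure NE.

1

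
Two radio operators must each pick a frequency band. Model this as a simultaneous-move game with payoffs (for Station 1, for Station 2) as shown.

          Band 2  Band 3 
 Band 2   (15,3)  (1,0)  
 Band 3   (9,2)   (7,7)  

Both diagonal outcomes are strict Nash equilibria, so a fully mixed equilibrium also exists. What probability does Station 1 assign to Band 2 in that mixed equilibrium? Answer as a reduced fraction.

5/8

Station 1's mix p on Band 2 must make Station 2 indifferent between Band 2 and Band 3.
Station 2's payoff from Band 2: 3p + 2(1−p). From Band 3: 0p + 7(1−p).
Set equal: 3p = 5(1−p) → p = 5/8.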